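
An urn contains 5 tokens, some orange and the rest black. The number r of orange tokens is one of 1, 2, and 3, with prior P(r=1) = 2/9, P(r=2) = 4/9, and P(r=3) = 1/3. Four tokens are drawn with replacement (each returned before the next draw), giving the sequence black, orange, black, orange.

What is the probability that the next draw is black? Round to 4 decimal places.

For each hypothesis, P(data | H) works out to: P(data | r = 1) = (4/5)(1/5)(4/5)(1/5) = 0.0256; P(data | r = 2) = (3/5)(2/5)(3/5)(2/5) = 0.0576; P(data | r = 3) = (2/5)(3/5)(2/5)(3/5) = 0.0576.
The prior-weighted likelihoods are 2/9 · 0.0256 = 0.0056889, 4/9 · 0.0576 = 0.0256, 1/3 · 0.0576 = 0.0192; summing to 0.050489.
The posterior is then P(r = 1 | data) = 0.11268, P(r = 2 | data) = 0.50704, P(r = 3 | data) = 0.38028.
The predictive probability is P(black next | data) = (4/5)(0.11268) + (3/5)(0.50704) + (2/5)(0.38028) = 0.54648.

0.5465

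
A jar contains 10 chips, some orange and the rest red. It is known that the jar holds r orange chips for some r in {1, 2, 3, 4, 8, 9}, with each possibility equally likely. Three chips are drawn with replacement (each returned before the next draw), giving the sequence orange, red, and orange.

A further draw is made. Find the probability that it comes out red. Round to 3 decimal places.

Compute the likelihood of the observed sequence for each case: P(data | r = 1) = (1/10)(9/10)(1/10) = 0.009; P(data | r = 2) = (2/10)(8/10)(2/10) = 0.032; P(data | r = 3) = (3/10)(7/10)(3/10) = 0.063; P(data | r = 4) = (4/10)(6/10)(4/10) = 0.096; P(data | r = 8) = (8/10)(2/10)(8/10) = 0.128; P(data | r = 9) = (9/10)(1/10)(9/10) = 0.081.
Weighting by the prior gives 1/6 · 0.009 = 0.0015, 1/6 · 0.032 = 0.0053333, 1/6 · 0.063 = 0.0105, 1/6 · 0.096 = 0.016, 1/6 · 0.128 = 0.021333, 1/6 · 0.081 = 0.0135; summing to 0.068167.
Normalising, the posterior is P(r = 1 | data) = 0.022005, P(r = 2 | data) = 0.07824, P(r = 3 | data) = 0.15403, P(r = 4 | data) = 0.23472, P(r = 8 | data) = 0.31296, P(r = 9 | data) = 0.19804.
So P(red next | data) = Σ P(red next | H) P(H | data) = (9/10)(0.022005) + (4/5)(0.07824) + (7/10)(0.15403) + (3/5)(0.23472) + (1/5)(0.31296) + (1/10)(0.19804) = 0.41345.

0.413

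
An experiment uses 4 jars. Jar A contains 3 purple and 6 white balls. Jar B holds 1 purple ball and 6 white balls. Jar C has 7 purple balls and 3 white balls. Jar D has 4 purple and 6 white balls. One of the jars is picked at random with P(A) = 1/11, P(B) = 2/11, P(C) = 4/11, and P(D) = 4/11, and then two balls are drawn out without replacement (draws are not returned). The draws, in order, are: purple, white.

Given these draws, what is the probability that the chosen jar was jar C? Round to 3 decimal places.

For each hypothesis, P(data | H) works out to: P(data | jar A) = (3/9)(6/8) = 1/4; P(data | jar B) = (1/7)(6/6) = 1/7; P(data | jar C) = (7/10)(3/9) = 7/30; P(data | jar D) = (4/10)(6/9) = 4/15.
Multiplying each by its prior: 1/11 · 1/4 = 1/44, 2/11 · 1/7 = 2/77, 4/11 · 7/30 = 14/165, 4/11 · 4/15 = 16/165; with total 71/308.
By Bayes' rule, P(jar C | data) = (14/165) / (71/308) = 392/1065.

0.368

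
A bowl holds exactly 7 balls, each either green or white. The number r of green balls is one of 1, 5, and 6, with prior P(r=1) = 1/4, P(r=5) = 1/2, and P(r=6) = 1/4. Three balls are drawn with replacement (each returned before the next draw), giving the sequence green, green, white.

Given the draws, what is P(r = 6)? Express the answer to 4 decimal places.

Compute the likelihood of the observed sequence for each case: P(data | r = 1) = (1/7)(1/7)(6/7) = 6/343; P(data | r = 5) = (5/7)(5/7)(2/7) = 50/343; P(data | r = 6) = (6/7)(6/7)(1/7) = 36/343.
Multiplying each by its prior: 1/4 · 6/343 = 3/686, 1/2 · 50/343 = 25/343, 1/4 · 36/343 = 9/343; with total 71/686.
So P(r = 6 | data) = (9/343) / (71/686) = 18/71.

0.2535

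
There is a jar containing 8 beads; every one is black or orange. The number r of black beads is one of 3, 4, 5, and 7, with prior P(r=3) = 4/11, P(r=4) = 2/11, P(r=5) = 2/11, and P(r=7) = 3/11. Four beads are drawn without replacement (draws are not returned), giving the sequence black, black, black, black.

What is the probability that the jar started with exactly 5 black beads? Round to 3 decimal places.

0.085

Compute the likelihood of the observed sequence for each case: P(data | r = 3) = (3/8)(2/7)(1/6)(0/5) = 0; P(data | r = 4) = (4/8)(3/7)(2/6)(1/5) = 1/70; P(data | r = 5) = (5/8)(4/7)(3/6)(2/5) = 1/14; P(data | r = 7) = (7/8)(6/7)(5/6)(4/5) = 1/2.
Multiplying each by its prior: 4/11 · 0 = 0, 2/11 · 1/70 = 1/385, 2/11 · 1/14 = 1/77, 3/11 · 1/2 = 3/22; these sum to 117/770.
So P(r = 5 | data) = (1/77) / (117/770) = 10/117.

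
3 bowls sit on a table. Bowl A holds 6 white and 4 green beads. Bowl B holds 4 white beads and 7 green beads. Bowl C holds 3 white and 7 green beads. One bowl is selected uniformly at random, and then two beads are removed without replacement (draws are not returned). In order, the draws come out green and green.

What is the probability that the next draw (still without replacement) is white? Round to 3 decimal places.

For each hypothesis, P(data | H) works out to: P(data | bowl A) = (4/10)(3/9) = 2/15; P(data | bowl B) = (7/11)(6/10) = 21/55; P(data | bowl C) = (7/10)(6/9) = 7/15.
The prior-weighted likelihoods are 1/3 · 2/15 = 2/45, 1/3 · 21/55 = 7/55, 1/3 · 7/15 = 7/45; these sum to 18/55.
The posterior is then P(bowl A | data) = 0.1358, P(bowl B | data) = 0.38889, P(bowl C | data) = 0.47531.
So P(white next | data) = Σ P(white next | H) P(H | data) = (3/4)(0.1358) + (4/9)(0.38889) + (3/8)(0.47531) = 0.45293.

0.453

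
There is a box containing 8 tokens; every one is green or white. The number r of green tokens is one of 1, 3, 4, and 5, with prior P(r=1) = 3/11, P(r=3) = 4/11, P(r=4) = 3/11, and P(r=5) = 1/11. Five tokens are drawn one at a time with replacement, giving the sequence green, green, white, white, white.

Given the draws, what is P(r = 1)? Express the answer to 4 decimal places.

Compute the likelihood of the observed sequence for each case: P(data | r = 1) = (1/8)(1/8)(7/8)(7/8)(7/8) = 0.010468; P(data | r = 3) = (3/8)(3/8)(5/8)(5/8)(5/8) = 0.034332; P(data | r = 4) = (4/8)(4/8)(4/8)(4/8)(4/8) = 0.03125; P(data | r = 5) = (5/8)(5/8)(3/8)(3/8)(3/8) = 0.020599.
Weighting by the prior gives 3/11 · 0.010468 = 0.0028548, 4/11 · 0.034332 = 0.012484, 3/11 · 0.03125 = 0.0085227, 1/11 · 0.020599 = 0.0018727; with total 0.025735.
Hence P(r = 1 | data) = (0.0028548) / (0.025735) = 0.11093.

0.1109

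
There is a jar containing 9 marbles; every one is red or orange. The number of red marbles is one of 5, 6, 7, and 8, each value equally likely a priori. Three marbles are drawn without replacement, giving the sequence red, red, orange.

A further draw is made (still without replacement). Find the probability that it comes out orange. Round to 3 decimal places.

Under each hypothesis, the probability of the observed sequence is: P(data | r = 5) = (5/9)(4/8)(4/7) = 0.15873; P(data | r = 6) = (6/9)(5/8)(3/7) = 0.17857; P(data | r = 7) = (7/9)(6/8)(2/7) = 0.16667; P(data | r = 8) = (8/9)(7/8)(1/7) = 0.11111.
Weighting by the prior gives 1/4 · 0.15873 = 0.039683, 1/4 · 0.17857 = 0.044643, 1/4 · 0.16667 = 0.041667, 1/4 · 0.11111 = 0.027778; summing to 0.15377.
Dividing through by the total gives posterior P(r = 5 | data) = 0.25806, P(r = 6 | data) = 0.29032, P(r = 7 | data) = 0.27097, P(r = 8 | data) = 0.18065.
So P(orange next | data) = Σ P(orange next | H) P(H | data) = (1/2)(0.25806) + (1/3)(0.29032) + (1/6)(0.27097) + (0)(0.18065) = 0.27097.

0.271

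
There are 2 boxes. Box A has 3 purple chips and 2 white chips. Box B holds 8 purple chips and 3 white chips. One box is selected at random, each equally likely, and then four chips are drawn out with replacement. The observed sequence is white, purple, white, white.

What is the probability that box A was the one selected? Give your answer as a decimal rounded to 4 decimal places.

0.7224

Compute the likelihood of the observed sequence for each case: P(data | box A) = (2/5)(3/5)(2/5)(2/5) = 0.0384; P(data | box B) = (3/11)(8/11)(3/11)(3/11) = 0.014753.
The prior-weighted likelihoods are 1/2 · 0.0384 = 0.0192, 1/2 · 0.014753 = 0.0073765; with total 0.026577.
Therefore the posterior P(box A | data) = (0.0192) / (0.026577) = 0.72244.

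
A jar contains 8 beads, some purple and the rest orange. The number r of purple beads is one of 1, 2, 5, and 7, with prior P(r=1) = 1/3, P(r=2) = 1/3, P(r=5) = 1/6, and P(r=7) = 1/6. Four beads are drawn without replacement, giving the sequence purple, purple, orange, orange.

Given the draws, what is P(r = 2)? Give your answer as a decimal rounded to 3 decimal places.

0.500

The likelihood of the observed sequence under each hypothesis: P(data | r = 1) = (1/8)(0/7) = 0; P(data | r = 2) = (2/8)(1/7)(6/6)(5/5) = 1/28; P(data | r = 5) = (5/8)(4/7)(3/6)(2/5) = 1/14; P(data | r = 7) = (7/8)(6/7)(1/6)(0/5) = 0.
Multiplying each by its prior: 1/3 · 0 = 0, 1/3 · 1/28 = 1/84, 1/6 · 1/14 = 1/84, 1/6 · 0 = 0; summing to 1/42.
Therefore the posterior P(r = 2 | data) = (1/84) / (1/42) = 1/2.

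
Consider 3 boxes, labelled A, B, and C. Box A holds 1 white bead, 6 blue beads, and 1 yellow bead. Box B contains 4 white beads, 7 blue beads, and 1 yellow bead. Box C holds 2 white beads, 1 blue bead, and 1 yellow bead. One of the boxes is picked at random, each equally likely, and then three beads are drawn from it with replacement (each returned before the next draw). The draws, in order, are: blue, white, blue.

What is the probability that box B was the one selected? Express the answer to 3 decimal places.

0.528

Compute the likelihood of the observed sequence for each case: P(data | box A) = (6/8)(1/8)(6/8) = 0.070312; P(data | box B) = (7/12)(4/12)(7/12) = 0.11343; P(data | box C) = (1/4)(2/4)(1/4) = 0.03125.
Multiplying each by its prior: 1/3 · 0.070312 = 0.023438, 1/3 · 0.11343 = 0.037809, 1/3 · 0.03125 = 0.010417; with total 0.071663.
By Bayes' rule, P(box B | data) = (0.037809) / (0.071663) = 0.52759.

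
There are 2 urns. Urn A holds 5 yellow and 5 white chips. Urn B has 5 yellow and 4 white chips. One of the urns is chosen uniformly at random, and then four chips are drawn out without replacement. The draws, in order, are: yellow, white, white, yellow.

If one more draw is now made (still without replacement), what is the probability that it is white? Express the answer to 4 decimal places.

Under each hypothesis, the probability of the observed sequence is: P(data | urn A) = (5/10)(5/9)(4/8)(4/7) = 5/63; P(data | urn B) = (5/9)(4/8)(3/7)(4/6) = 5/63.
Weighting by the prior gives 1/2 · 5/63 = 5/126, 1/2 · 5/63 = 5/126; with total 5/63.
Dividing through by the total gives posterior P(urn A | data) = 1/2, P(urn B | data) = 1/2.
The predictive probability is P(white next | data) = (1/2)(1/2) + (2/5)(1/2) = 9/20.

0.4500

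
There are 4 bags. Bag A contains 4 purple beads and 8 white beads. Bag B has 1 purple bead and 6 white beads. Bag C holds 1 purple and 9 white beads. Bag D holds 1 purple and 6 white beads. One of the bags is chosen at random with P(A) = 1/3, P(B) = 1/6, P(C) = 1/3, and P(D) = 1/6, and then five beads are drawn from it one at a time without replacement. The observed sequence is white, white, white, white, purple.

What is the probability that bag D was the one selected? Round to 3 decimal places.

The likelihood of the observed sequence under each hypothesis: P(data | bag A) = (8/12)(7/11)(6/10)(5/9)(4/8) = 0.070707; P(data | bag B) = (6/7)(5/6)(4/5)(3/4)(1/3) = 0.14286; P(data | bag C) = (9/10)(8/9)(7/8)(6/7)(1/6) = 0.1; P(data | bag D) = (6/7)(5/6)(4/5)(3/4)(1/3) = 0.14286.
The prior-weighted likelihoods are 1/3 · 0.070707 = 0.023569, 1/6 · 0.14286 = 0.02381, 1/3 · 0.1 = 0.033333, 1/6 · 0.14286 = 0.02381; summing to 0.10452.
So P(bag D | data) = (0.02381) / (0.10452) = 0.2278.

0.228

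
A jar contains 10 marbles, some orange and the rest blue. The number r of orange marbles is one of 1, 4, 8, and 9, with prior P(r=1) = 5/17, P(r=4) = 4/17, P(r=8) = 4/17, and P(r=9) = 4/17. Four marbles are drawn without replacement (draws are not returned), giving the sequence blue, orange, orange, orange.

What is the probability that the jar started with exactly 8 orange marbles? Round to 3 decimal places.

0.509

The likelihood of the observed sequence under each hypothesis: P(data | r = 1) = (9/10)(1/9)(0/8) = 0; P(data | r = 4) = (6/10)(4/9)(3/8)(2/7) = 1/35; P(data | r = 8) = (2/10)(8/9)(7/8)(6/7) = 2/15; P(data | r = 9) = (1/10)(9/9)(8/8)(7/7) = 1/10.
Weighting by the prior gives 5/17 · 0 = 0, 4/17 · 1/35 = 4/595, 4/17 · 2/15 = 8/255, 4/17 · 1/10 = 2/85; with total 22/357.
Therefore the posterior P(r = 8 | data) = (8/255) / (22/357) = 28/55.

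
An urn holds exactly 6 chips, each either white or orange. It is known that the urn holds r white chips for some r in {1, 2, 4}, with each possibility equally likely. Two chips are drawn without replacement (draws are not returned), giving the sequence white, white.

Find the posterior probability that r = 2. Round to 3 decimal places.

0.143

Compute the likelihood of the observed sequence for each case: P(data | r = 1) = (1/6)(0/5) = 0; P(data | r = 2) = (2/6)(1/5) = 1/15; P(data | r = 4) = (4/6)(3/5) = 2/5.
The prior-weighted likelihoods are 1/3 · 0 = 0, 1/3 · 1/15 = 1/45, 1/3 · 2/5 = 2/15; with total 7/45.
By Bayes' rule, P(r = 2 | data) = (1/45) / (7/45) = 1/7.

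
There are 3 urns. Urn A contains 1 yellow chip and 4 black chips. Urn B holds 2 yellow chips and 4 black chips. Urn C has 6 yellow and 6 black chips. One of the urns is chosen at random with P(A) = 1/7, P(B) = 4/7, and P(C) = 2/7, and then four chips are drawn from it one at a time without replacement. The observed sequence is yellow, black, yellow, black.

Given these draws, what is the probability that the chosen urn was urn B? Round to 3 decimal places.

0.638

For each hypothesis, P(data | H) works out to: P(data | urn A) = (1/5)(4/4)(0/3) = 0; P(data | urn B) = (2/6)(4/5)(1/4)(3/3) = 1/15; P(data | urn C) = (6/12)(6/11)(5/10)(5/9) = 5/66.
Multiplying each by its prior: 1/7 · 0 = 0, 4/7 · 1/15 = 4/105, 2/7 · 5/66 = 5/231; these sum to 23/385.
Hence P(urn B | data) = (4/105) / (23/385) = 44/69.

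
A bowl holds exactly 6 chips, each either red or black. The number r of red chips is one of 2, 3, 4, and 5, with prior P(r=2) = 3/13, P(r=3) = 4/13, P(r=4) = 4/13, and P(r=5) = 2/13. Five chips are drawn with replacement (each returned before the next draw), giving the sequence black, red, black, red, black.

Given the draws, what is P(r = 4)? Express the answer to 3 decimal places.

Under each hypothesis, the probability of the observed sequence is: P(data | r = 2) = (4/6)(2/6)(4/6)(2/6)(4/6) = 0.032922; P(data | r = 3) = (3/6)(3/6)(3/6)(3/6)(3/6) = 0.03125; P(data | r = 4) = (2/6)(4/6)(2/6)(4/6)(2/6) = 0.016461; P(data | r = 5) = (1/6)(5/6)(1/6)(5/6)(1/6) = 0.003215.
Weighting by the prior gives 3/13 · 0.032922 = 0.0075973, 4/13 · 0.03125 = 0.0096154, 4/13 · 0.016461 = 0.0050649, 2/13 · 0.003215 = 0.00049462; with total 0.022772.
By Bayes' rule, P(r = 4 | data) = (0.0050649) / (0.022772) = 0.22242.

0.222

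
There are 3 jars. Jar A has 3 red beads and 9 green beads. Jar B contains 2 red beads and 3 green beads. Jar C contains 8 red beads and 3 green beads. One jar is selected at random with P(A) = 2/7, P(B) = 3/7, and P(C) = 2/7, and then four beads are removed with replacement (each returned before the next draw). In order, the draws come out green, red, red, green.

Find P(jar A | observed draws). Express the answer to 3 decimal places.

0.219

Under each hypothesis, the probability of the observed sequence is: P(data | jar A) = (9/12)(3/12)(3/12)(9/12) = 0.035156; P(data | jar B) = (3/5)(2/5)(2/5)(3/5) = 0.0576; P(data | jar C) = (3/11)(8/11)(8/11)(3/11) = 0.039342.
The prior-weighted likelihoods are 2/7 · 0.035156 = 0.010045, 3/7 · 0.0576 = 0.024686, 2/7 · 0.039342 = 0.01124; with total 0.045971.
By Bayes' rule, P(jar A | data) = (0.010045) / (0.045971) = 0.2185.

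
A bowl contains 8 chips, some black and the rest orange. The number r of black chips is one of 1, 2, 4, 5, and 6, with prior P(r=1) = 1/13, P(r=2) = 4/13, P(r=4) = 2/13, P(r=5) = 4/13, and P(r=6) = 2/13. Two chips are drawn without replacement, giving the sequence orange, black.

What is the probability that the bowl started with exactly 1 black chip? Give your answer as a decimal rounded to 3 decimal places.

0.041

Under each hypothesis, the probability of the observed sequence is: P(data | r = 1) = (7/8)(1/7) = 1/8; P(data | r = 2) = (6/8)(2/7) = 3/14; P(data | r = 4) = (4/8)(4/7) = 2/7; P(data | r = 5) = (3/8)(5/7) = 15/56; P(data | r = 6) = (2/8)(6/7) = 3/14.
Multiplying each by its prior: 1/13 · 1/8 = 1/104, 4/13 · 3/14 = 6/91, 2/13 · 2/7 = 4/91, 4/13 · 15/56 = 15/182, 2/13 · 3/14 = 3/91; summing to 171/728.
By Bayes' rule, P(r = 1 | data) = (1/104) / (171/728) = 7/171.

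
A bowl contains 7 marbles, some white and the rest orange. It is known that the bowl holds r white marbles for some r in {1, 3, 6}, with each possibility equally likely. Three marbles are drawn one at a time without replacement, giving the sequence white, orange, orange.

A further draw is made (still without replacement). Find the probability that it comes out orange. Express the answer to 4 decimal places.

The likelihood of the observed sequence under each hypothesis: P(data | r = 1) = (1/7)(6/6)(5/5) = 1/7; P(data | r = 3) = (3/7)(4/6)(3/5) = 6/35; P(data | r = 6) = (6/7)(1/6)(0/5) = 0.
Weighting by the prior gives 1/3 · 1/7 = 1/21, 1/3 · 6/35 = 2/35, 1/3 · 0 = 0; with total 11/105.
Normalising, the posterior is P(r = 1 | data) = 5/11, P(r = 3 | data) = 6/11, P(r = 6 | data) = 0.
The predictive probability is P(orange next | data) = (1)(5/11) + (1/2)(6/11) = 8/11.

0.7273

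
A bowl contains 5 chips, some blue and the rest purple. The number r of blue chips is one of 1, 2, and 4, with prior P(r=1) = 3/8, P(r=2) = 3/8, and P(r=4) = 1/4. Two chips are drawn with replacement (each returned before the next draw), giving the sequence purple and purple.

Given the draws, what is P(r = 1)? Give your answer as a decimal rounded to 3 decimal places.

For each hypothesis, P(data | H) works out to: P(data | r = 1) = (4/5)(4/5) = 16/25; P(data | r = 2) = (3/5)(3/5) = 9/25; P(data | r = 4) = (1/5)(1/5) = 1/25.
Multiplying each by its prior: 3/8 · 16/25 = 6/25, 3/8 · 9/25 = 27/200, 1/4 · 1/25 = 1/100; these sum to 77/200.
Therefore the posterior P(r = 1 | data) = (6/25) / (77/200) = 48/77.

0.623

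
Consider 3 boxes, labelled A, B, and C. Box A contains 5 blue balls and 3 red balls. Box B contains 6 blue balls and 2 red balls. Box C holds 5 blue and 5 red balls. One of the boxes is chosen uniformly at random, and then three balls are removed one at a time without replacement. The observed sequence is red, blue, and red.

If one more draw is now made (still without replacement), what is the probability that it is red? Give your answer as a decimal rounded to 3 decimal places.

0.293

The likelihood of the observed sequence under each hypothesis: P(data | box A) = (3/8)(5/7)(2/6) = 5/56; P(data | box B) = (2/8)(6/7)(1/6) = 1/28; P(data | box C) = (5/10)(5/9)(4/8) = 5/36.
The prior-weighted likelihoods are 1/3 · 5/56 = 5/168, 1/3 · 1/28 = 1/84, 1/3 · 5/36 = 5/108; these sum to 19/216.
Normalising, the posterior is P(box A | data) = 45/133, P(box B | data) = 18/133, P(box C | data) = 10/19.
Averaging over the posterior, P(red next | data) = (1/5)(45/133) + (0)(18/133) + (3/7)(10/19) = 39/133.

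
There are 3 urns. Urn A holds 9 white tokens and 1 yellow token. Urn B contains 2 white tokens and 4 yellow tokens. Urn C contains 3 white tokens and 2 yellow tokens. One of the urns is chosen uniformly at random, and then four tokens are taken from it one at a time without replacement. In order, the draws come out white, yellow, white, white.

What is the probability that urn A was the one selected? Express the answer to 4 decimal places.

Compute the likelihood of the observed sequence for each case: P(data | urn A) = (9/10)(1/9)(8/8)(7/7) = 1/10; P(data | urn B) = (2/6)(4/5)(1/4)(0/3) = 0; P(data | urn C) = (3/5)(2/4)(2/3)(1/2) = 1/10.
Weighting by the prior gives 1/3 · 1/10 = 1/30, 1/3 · 0 = 0, 1/3 · 1/10 = 1/30; with total 1/15.
Therefore the posterior P(urn A | data) = (1/30) / (1/15) = 1/2.

0.5000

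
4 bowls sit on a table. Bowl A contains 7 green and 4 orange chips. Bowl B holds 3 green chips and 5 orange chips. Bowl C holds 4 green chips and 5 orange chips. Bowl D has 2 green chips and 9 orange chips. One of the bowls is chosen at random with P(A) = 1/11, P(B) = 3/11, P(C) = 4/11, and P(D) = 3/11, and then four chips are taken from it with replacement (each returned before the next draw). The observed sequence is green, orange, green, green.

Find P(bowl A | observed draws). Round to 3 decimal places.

Compute the likelihood of the observed sequence for each case: P(data | bowl A) = (7/11)(4/11)(7/11)(7/11) = 0.093709; P(data | bowl B) = (3/8)(5/8)(3/8)(3/8) = 0.032959; P(data | bowl C) = (4/9)(5/9)(4/9)(4/9) = 0.048773; P(data | bowl D) = (2/11)(9/11)(2/11)(2/11) = 0.0049177.
The prior-weighted likelihoods are 1/11 · 0.093709 = 0.008519, 3/11 · 0.032959 = 0.0089888, 4/11 · 0.048773 = 0.017736, 3/11 · 0.0049177 = 0.0013412; these sum to 0.036585.
So P(bowl A | data) = (0.008519) / (0.036585) = 0.23286.

0.233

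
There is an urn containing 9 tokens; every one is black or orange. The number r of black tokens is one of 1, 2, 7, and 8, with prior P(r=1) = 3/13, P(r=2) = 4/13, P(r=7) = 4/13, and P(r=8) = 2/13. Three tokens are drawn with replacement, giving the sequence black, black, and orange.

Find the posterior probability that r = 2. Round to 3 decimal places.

Under each hypothesis, the probability of the observed sequence is: P(data | r = 1) = (1/9)(1/9)(8/9) = 0.010974; P(data | r = 2) = (2/9)(2/9)(7/9) = 0.038409; P(data | r = 7) = (7/9)(7/9)(2/9) = 0.13443; P(data | r = 8) = (8/9)(8/9)(1/9) = 0.087791.
Multiplying each by its prior: 3/13 · 0.010974 = 0.0025324, 4/13 · 0.038409 = 0.011818, 4/13 · 0.13443 = 0.041363, 2/13 · 0.087791 = 0.013506; summing to 0.06922.
By Bayes' rule, P(r = 2 | data) = (0.011818) / (0.06922) = 0.17073.

0.171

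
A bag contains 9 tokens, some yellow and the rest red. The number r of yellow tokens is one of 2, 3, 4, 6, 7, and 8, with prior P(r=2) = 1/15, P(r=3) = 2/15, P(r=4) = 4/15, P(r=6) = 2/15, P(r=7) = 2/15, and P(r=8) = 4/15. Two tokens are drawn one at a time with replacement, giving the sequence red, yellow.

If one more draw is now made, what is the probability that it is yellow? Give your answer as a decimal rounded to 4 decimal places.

0.5526

Under each hypothesis, the probability of the observed sequence is: P(data | r = 2) = (7/9)(2/9) = 0.17284; P(data | r = 3) = (6/9)(3/9) = 0.22222; P(data | r = 4) = (5/9)(4/9) = 0.24691; P(data | r = 6) = (3/9)(6/9) = 0.22222; P(data | r = 7) = (2/9)(7/9) = 0.17284; P(data | r = 8) = (1/9)(8/9) = 0.098765.
The prior-weighted likelihoods are 1/15 · 0.17284 = 0.011523, 2/15 · 0.22222 = 0.02963, 4/15 · 0.24691 = 0.065844, 2/15 · 0.22222 = 0.02963, 2/15 · 0.17284 = 0.023045, 4/15 · 0.098765 = 0.026337; these sum to 0.18601.
Dividing through by the total gives posterior P(r = 2 | data) = 0.061947, P(r = 3 | data) = 0.15929, P(r = 4 | data) = 0.35398, P(r = 6 | data) = 0.15929, P(r = 7 | data) = 0.12389, P(r = 8 | data) = 0.14159.
So P(yellow next | data) = Σ P(yellow next | H) P(H | data) = (2/9)(0.061947) + (1/3)(0.15929) + (4/9)(0.35398) + (2/3)(0.15929) + (7/9)(0.12389) + (8/9)(0.14159) = 0.55261.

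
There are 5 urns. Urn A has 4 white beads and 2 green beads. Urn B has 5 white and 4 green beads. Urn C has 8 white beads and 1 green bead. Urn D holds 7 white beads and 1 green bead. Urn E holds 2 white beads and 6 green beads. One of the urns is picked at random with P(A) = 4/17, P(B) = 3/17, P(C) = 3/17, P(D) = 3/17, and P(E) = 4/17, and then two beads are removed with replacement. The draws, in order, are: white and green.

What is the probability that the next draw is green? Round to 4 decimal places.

Compute the likelihood of the observed sequence for each case: P(data | urn A) = (4/6)(2/6) = 0.22222; P(data | urn B) = (5/9)(4/9) = 0.24691; P(data | urn C) = (8/9)(1/9) = 0.098765; P(data | urn D) = (7/8)(1/8) = 0.10938; P(data | urn E) = (2/8)(6/8) = 0.1875.
Multiplying each by its prior: 4/17 · 0.22222 = 0.052288, 3/17 · 0.24691 = 0.043573, 3/17 · 0.098765 = 0.017429, 3/17 · 0.10938 = 0.019301, 4/17 · 0.1875 = 0.044118; summing to 0.17671.
The posterior is then P(urn A | data) = 0.2959, P(urn B | data) = 0.24658, P(urn C | data) = 0.098632, P(urn D | data) = 0.10923, P(urn E | data) = 0.24966.
The predictive probability is P(green next | data) = (1/3)(0.2959) + (4/9)(0.24658) + (1/9)(0.098632) + (1/8)(0.10923) + (3/4)(0.24966) = 0.42008.

0.4201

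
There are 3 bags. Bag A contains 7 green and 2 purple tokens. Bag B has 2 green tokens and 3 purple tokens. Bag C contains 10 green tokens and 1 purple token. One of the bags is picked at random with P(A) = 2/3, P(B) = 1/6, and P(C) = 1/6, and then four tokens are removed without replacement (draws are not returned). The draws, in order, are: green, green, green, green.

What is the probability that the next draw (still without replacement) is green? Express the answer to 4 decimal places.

0.6936

For each hypothesis, P(data | H) works out to: P(data | bag A) = (7/9)(6/8)(5/7)(4/6) = 5/18; P(data | bag B) = (2/5)(1/4)(0/3) = 0; P(data | bag C) = (10/11)(9/10)(8/9)(7/8) = 7/11.
Weighting by the prior gives 2/3 · 5/18 = 5/27, 1/6 · 0 = 0, 1/6 · 7/11 = 7/66; summing to 173/594.
Normalising, the posterior is P(bag A | data) = 110/173, P(bag B | data) = 0, P(bag C | data) = 63/173.
The predictive probability is P(green next | data) = (3/5)(110/173) + (6/7)(63/173) = 120/173.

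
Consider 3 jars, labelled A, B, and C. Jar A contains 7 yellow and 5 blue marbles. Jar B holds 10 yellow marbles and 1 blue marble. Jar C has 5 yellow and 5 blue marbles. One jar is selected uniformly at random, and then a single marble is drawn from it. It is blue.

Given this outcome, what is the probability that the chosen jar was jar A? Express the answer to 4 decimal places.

0.4135

For each hypothesis, P(data | H) works out to: P(data | jar A) = (5/12) = 5/12; P(data | jar B) = (1/11) = 1/11; P(data | jar C) = (5/10) = 1/2.
The prior-weighted likelihoods are 1/3 · 5/12 = 5/36, 1/3 · 1/11 = 1/33, 1/3 · 1/2 = 1/6; summing to 133/396.
By Bayes' rule, P(jar A | data) = (5/36) / (133/396) = 55/133.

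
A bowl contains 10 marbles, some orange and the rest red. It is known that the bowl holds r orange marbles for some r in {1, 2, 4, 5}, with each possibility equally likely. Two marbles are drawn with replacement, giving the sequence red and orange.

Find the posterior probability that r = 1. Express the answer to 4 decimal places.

Compute the likelihood of the observed sequence for each case: P(data | r = 1) = (9/10)(1/10) = 9/100; P(data | r = 2) = (8/10)(2/10) = 4/25; P(data | r = 4) = (6/10)(4/10) = 6/25; P(data | r = 5) = (5/10)(5/10) = 1/4.
The prior-weighted likelihoods are 1/4 · 9/100 = 9/400, 1/4 · 4/25 = 1/25, 1/4 · 6/25 = 3/50, 1/4 · 1/4 = 1/16; these sum to 37/200.
Hence P(r = 1 | data) = (9/400) / (37/200) = 9/74.

0.1216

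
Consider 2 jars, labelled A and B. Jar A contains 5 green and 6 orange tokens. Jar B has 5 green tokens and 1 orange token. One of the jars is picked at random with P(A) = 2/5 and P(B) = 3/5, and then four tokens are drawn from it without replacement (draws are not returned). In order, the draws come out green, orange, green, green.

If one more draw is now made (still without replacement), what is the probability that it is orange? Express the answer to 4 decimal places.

The likelihood of the observed sequence under each hypothesis: P(data | jar A) = (5/11)(6/10)(4/9)(3/8) = 1/22; P(data | jar B) = (5/6)(1/5)(4/4)(3/3) = 1/6.
Multiplying each by its prior: 2/5 · 1/22 = 1/55, 3/5 · 1/6 = 1/10; summing to 13/110.
The posterior is then P(jar A | data) = 2/13, P(jar B | data) = 11/13.
Averaging over the posterior, P(orange next | data) = (5/7)(2/13) + (0)(11/13) = 10/91.

0.1099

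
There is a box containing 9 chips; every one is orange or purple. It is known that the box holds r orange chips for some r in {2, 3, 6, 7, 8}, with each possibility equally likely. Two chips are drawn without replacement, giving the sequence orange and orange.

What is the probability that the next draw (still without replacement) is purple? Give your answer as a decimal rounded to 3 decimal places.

0.294

For each hypothesis, P(data | H) works out to: P(data | r = 2) = (2/9)(1/8) = 1/36; P(data | r = 3) = (3/9)(2/8) = 1/12; P(data | r = 6) = (6/9)(5/8) = 5/12; P(data | r = 7) = (7/9)(6/8) = 7/12; P(data | r = 8) = (8/9)(7/8) = 7/9.
Weighting by the prior gives 1/5 · 1/36 = 1/180, 1/5 · 1/12 = 1/60, 1/5 · 5/12 = 1/12, 1/5 · 7/12 = 7/60, 1/5 · 7/9 = 7/45; these sum to 17/45.
Normalising, the posterior is P(r = 2 | data) = 1/68, P(r = 3 | data) = 3/68, P(r = 6 | data) = 15/68, P(r = 7 | data) = 21/68, P(r = 8 | data) = 7/17.
The predictive probability is P(purple next | data) = (1)(1/68) + (6/7)(3/68) + (3/7)(15/68) + (2/7)(21/68) + (1/7)(7/17) = 5/17.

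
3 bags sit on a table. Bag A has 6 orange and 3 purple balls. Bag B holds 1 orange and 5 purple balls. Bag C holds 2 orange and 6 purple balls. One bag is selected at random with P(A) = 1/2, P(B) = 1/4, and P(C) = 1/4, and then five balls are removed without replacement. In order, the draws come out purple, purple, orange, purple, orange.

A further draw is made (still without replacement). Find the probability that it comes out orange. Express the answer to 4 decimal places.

0.4000

The likelihood of the observed sequence under each hypothesis: P(data | bag A) = (3/9)(2/8)(6/7)(1/6)(5/5) = 1/84; P(data | bag B) = (5/6)(4/5)(1/4)(3/3)(0/2) = 0; P(data | bag C) = (6/8)(5/7)(2/6)(4/5)(1/4) = 1/28.
Multiplying each by its prior: 1/2 · 1/84 = 1/168, 1/4 · 0 = 0, 1/4 · 1/28 = 1/112; with total 5/336.
Dividing through by the total gives posterior P(bag A | data) = 2/5, P(bag B | data) = 0, P(bag C | data) = 3/5.
The predictive probability is P(orange next | data) = (1)(2/5) + (0)(3/5) = 2/5.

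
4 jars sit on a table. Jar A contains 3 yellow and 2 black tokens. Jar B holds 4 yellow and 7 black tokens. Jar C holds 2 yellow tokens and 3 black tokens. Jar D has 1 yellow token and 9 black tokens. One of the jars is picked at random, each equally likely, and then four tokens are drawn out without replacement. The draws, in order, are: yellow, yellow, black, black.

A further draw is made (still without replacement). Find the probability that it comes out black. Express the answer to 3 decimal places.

0.552

Under each hypothesis, the probability of the observed sequence is: P(data | jar A) = (3/5)(2/4)(2/3)(1/2) = 1/10; P(data | jar B) = (4/11)(3/10)(7/9)(6/8) = 7/110; P(data | jar C) = (2/5)(1/4)(3/3)(2/2) = 1/10; P(data | jar D) = (1/10)(0/9) = 0.
Weighting by the prior gives 1/4 · 1/10 = 1/40, 1/4 · 7/110 = 7/440, 1/4 · 1/10 = 1/40, 1/4 · 0 = 0; with total 29/440.
The posterior is then P(jar A | data) = 11/29, P(jar B | data) = 7/29, P(jar C | data) = 11/29, P(jar D | data) = 0.
So P(black next | data) = Σ P(black next | H) P(H | data) = (0)(11/29) + (5/7)(7/29) + (1)(11/29) = 16/29.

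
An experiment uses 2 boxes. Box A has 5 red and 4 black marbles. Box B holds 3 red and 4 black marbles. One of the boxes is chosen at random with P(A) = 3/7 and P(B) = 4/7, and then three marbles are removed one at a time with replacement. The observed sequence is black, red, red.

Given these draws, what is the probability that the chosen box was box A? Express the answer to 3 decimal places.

Under each hypothesis, the probability of the observed sequence is: P(data | box A) = (4/9)(5/9)(5/9) = 0.13717; P(data | box B) = (4/7)(3/7)(3/7) = 0.10496.
Weighting by the prior gives 3/7 · 0.13717 = 0.058789, 4/7 · 0.10496 = 0.059975; with total 0.11876.
Hence P(box A | data) = (0.058789) / (0.11876) = 0.49501.

0.495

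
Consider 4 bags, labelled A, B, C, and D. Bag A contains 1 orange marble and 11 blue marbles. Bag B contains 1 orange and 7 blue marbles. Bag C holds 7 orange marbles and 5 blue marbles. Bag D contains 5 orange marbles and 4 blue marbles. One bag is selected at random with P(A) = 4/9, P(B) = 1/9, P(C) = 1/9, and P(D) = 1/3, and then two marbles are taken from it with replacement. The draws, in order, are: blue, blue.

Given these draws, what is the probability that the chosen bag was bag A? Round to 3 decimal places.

0.687

For each hypothesis, P(data | H) works out to: P(data | bag A) = (11/12)(11/12) = 0.84028; P(data | bag B) = (7/8)(7/8) = 0.76562; P(data | bag C) = (5/12)(5/12) = 0.17361; P(data | bag D) = (4/9)(4/9) = 0.19753.
Weighting by the prior gives 4/9 · 0.84028 = 0.37346, 1/9 · 0.76562 = 0.085069, 1/9 · 0.17361 = 0.01929, 1/3 · 0.19753 = 0.065844; summing to 0.54366.
Therefore the posterior P(bag A | data) = (0.37346) / (0.54366) = 0.68693.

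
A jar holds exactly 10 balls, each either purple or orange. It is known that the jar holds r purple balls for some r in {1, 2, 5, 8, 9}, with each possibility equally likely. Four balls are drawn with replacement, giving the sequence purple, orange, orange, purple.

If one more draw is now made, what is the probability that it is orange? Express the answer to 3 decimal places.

For each hypothesis, P(data | H) works out to: P(data | r = 1) = (1/10)(9/10)(9/10)(1/10) = 0.0081; P(data | r = 2) = (2/10)(8/10)(8/10)(2/10) = 0.0256; P(data | r = 5) = (5/10)(5/10)(5/10)(5/10) = 0.0625; P(data | r = 8) = (8/10)(2/10)(2/10)(8/10) = 0.0256; P(data | r = 9) = (9/10)(1/10)(1/10)(9/10) = 0.0081.
Weighting by the prior gives 1/5 · 0.0081 = 0.00162, 1/5 · 0.0256 = 0.00512, 1/5 · 0.0625 = 0.0125, 1/5 · 0.0256 = 0.00512, 1/5 · 0.0081 = 0.00162; summing to 0.02598.
Dividing through by the total gives posterior P(r = 1 | data) = 0.062356, P(r = 2 | data) = 0.19707, P(r = 5 | data) = 0.48114, P(r = 8 | data) = 0.19707, P(r = 9 | data) = 0.062356.
The predictive probability is P(orange next | data) = (9/10)(0.062356) + (4/5)(0.19707) + (1/2)(0.48114) + (1/5)(0.19707) + (1/10)(0.062356) = 0.5.

0.500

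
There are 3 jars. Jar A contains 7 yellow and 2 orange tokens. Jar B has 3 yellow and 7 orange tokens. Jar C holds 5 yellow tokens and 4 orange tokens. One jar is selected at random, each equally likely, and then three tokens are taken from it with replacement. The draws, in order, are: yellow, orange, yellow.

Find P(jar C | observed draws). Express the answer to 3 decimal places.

0.410

Under each hypothesis, the probability of the observed sequence is: P(data | jar A) = (7/9)(2/9)(7/9) = 0.13443; P(data | jar B) = (3/10)(7/10)(3/10) = 0.063; P(data | jar C) = (5/9)(4/9)(5/9) = 0.13717.
The prior-weighted likelihoods are 1/3 · 0.13443 = 0.04481, 1/3 · 0.063 = 0.021, 1/3 · 0.13717 = 0.045725; these sum to 0.11153.
So P(jar C | data) = (0.045725) / (0.11153) = 0.40996.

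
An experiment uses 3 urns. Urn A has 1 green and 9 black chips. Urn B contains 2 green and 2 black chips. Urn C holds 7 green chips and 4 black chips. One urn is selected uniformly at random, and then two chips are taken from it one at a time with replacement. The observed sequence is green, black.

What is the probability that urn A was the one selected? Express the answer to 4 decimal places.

Compute the likelihood of the observed sequence for each case: P(data | urn A) = (1/10)(9/10) = 0.09; P(data | urn B) = (2/4)(2/4) = 0.25; P(data | urn C) = (7/11)(4/11) = 0.2314.
Multiplying each by its prior: 1/3 · 0.09 = 0.03, 1/3 · 0.25 = 0.083333, 1/3 · 0.2314 = 0.077135; with total 0.19047.
Hence P(urn A | data) = (0.03) / (0.19047) = 0.15751.

0.1575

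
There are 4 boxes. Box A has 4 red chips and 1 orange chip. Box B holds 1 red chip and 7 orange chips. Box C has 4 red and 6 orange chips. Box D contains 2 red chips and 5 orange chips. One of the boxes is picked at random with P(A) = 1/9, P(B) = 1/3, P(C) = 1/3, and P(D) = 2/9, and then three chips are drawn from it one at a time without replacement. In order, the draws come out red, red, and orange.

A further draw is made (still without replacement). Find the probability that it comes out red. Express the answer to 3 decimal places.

0.480

The likelihood of the observed sequence under each hypothesis: P(data | box A) = (4/5)(3/4)(1/3) = 1/5; P(data | box B) = (1/8)(0/7) = 0; P(data | box C) = (4/10)(3/9)(6/8) = 1/10; P(data | box D) = (2/7)(1/6)(5/5) = 1/21.
Multiplying each by its prior: 1/9 · 1/5 = 1/45, 1/3 · 0 = 0, 1/3 · 1/10 = 1/30, 2/9 · 1/21 = 2/189; summing to 25/378.
Normalising, the posterior is P(box A | data) = 42/125, P(box B | data) = 0, P(box C | data) = 63/125, P(box D | data) = 4/25.
Averaging over the posterior, P(red next | data) = (1)(42/125) + (2/7)(63/125) + (0)(4/25) = 12/25.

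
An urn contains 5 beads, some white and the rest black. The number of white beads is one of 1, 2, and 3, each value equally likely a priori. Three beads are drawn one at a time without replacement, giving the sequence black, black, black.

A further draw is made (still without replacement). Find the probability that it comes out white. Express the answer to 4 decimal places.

The likelihood of the observed sequence under each hypothesis: P(data | r = 1) = (4/5)(3/4)(2/3) = 2/5; P(data | r = 2) = (3/5)(2/4)(1/3) = 1/10; P(data | r = 3) = (2/5)(1/4)(0/3) = 0.
The prior-weighted likelihoods are 1/3 · 2/5 = 2/15, 1/3 · 1/10 = 1/30, 1/3 · 0 = 0; these sum to 1/6.
Dividing through by the total gives posterior P(r = 1 | data) = 4/5, P(r = 2 | data) = 1/5, P(r = 3 | data) = 0.
So P(white next | data) = Σ P(white next | H) P(H | data) = (1/2)(4/5) + (1)(1/5) = 3/5.

0.6000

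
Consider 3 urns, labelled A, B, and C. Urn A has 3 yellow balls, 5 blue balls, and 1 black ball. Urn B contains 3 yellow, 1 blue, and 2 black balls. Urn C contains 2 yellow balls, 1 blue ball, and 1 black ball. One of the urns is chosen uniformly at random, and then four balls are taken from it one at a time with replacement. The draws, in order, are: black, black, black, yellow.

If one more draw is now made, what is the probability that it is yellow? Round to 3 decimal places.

The likelihood of the observed sequence under each hypothesis: P(data | urn A) = (1/9)(1/9)(1/9)(3/9) = 0.00045725; P(data | urn B) = (2/6)(2/6)(2/6)(3/6) = 0.018519; P(data | urn C) = (1/4)(1/4)(1/4)(2/4) = 0.0078125.
The prior-weighted likelihoods are 1/3 · 0.00045725 = 0.00015242, 1/3 · 0.018519 = 0.0061728, 1/3 · 0.0078125 = 0.0026042; with total 0.0089294.
Normalising, the posterior is P(urn A | data) = 0.017069, P(urn B | data) = 0.69129, P(urn C | data) = 0.29164.
The predictive probability is P(yellow next | data) = (1/3)(0.017069) + (1/2)(0.69129) + (1/2)(0.29164) = 0.49716.

0.497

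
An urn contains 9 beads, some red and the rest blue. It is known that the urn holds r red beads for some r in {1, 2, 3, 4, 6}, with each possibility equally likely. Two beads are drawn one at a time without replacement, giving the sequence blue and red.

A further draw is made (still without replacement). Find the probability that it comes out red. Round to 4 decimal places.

Under each hypothesis, the probability of the observed sequence is: P(data | r = 1) = (8/9)(1/8) = 1/9; P(data | r = 2) = (7/9)(2/8) = 7/36; P(data | r = 3) = (6/9)(3/8) = 1/4; P(data | r = 4) = (5/9)(4/8) = 5/18; P(data | r = 6) = (3/9)(6/8) = 1/4.
Weighting by the prior gives 1/5 · 1/9 = 1/45, 1/5 · 7/36 = 7/180, 1/5 · 1/4 = 1/20, 1/5 · 5/18 = 1/18, 1/5 · 1/4 = 1/20; summing to 13/60.
The posterior is then P(r = 1 | data) = 4/39, P(r = 2 | data) = 7/39, P(r = 3 | data) = 3/13, P(r = 4 | data) = 10/39, P(r = 6 | data) = 3/13.
Averaging over the posterior, P(red next | data) = (0)(4/39) + (1/7)(7/39) + (2/7)(3/13) + (3/7)(10/39) + (5/7)(3/13) = 100/273.

0.3663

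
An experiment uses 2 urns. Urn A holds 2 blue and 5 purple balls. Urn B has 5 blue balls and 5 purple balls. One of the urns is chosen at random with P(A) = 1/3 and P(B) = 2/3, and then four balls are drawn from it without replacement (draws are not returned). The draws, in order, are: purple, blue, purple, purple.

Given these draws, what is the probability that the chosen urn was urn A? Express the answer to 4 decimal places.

0.5455

The likelihood of the observed sequence under each hypothesis: P(data | urn A) = (5/7)(2/6)(4/5)(3/4) = 1/7; P(data | urn B) = (5/10)(5/9)(4/8)(3/7) = 5/84.
Multiplying each by its prior: 1/3 · 1/7 = 1/21, 2/3 · 5/84 = 5/126; with total 11/126.
Hence P(urn A | data) = (1/21) / (11/126) = 6/11.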